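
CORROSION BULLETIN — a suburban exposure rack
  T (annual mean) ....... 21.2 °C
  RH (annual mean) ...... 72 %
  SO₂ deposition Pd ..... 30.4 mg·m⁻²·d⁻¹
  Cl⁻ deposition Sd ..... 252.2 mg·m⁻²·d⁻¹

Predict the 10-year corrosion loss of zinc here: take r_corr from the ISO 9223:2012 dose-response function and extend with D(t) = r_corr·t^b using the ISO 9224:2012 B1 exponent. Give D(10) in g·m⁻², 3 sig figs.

D(10) = 238 g·m⁻²

zinc: f(T) = -0.071·(T−10) [T>10 °C] = -0.7952
  SO₂ term: 0.0129·30.4^0.44·exp(0.046·72-0.7952) = 0.7179
  Sd branch = 0.0175·Sd^0.57·e^(0.008·RH+0.085·T) = 4.414 μm/a
  sum: 0.7179 + 4.414 → r_corr = 5.131 μm/a
Power-law: D(10) = r_corr · 10^0.813
  D(10) = 5.131 × 10^0.813 = 5.131 × 6.501 = 33.36 μm
  Mass loss = 33.36 μm × 7.14 g/cm³ = 238.2 g·m⁻²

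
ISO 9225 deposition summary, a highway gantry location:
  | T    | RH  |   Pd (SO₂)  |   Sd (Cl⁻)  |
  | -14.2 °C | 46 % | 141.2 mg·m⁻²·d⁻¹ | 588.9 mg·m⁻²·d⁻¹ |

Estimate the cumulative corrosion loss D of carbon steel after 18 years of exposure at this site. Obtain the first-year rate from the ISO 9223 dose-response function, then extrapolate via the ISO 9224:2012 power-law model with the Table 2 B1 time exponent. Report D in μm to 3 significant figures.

carbon steel: T≤10 °C ⇒ hinge +0.150·(-14.2−10) = -3.6300
  SO₂ term: 1.77·141.2^0.52·exp(0.02·46-3.6300) = 1.545
  Sd branch = 0.102·Sd^0.62·e^(0.033·RH+0.04·T) = 13.76 μm/a
  r_corr = 1.545 + 13.76 = 15.3 μm/a
ISO 9224: D(t) = r_corr · t^b with b = 0.523 (carbon steel, B1)
  D(18) = 15.3 × 18^0.523 = 15.3 × 4.534 = 69.4 μm

D(18) = 69.4 μm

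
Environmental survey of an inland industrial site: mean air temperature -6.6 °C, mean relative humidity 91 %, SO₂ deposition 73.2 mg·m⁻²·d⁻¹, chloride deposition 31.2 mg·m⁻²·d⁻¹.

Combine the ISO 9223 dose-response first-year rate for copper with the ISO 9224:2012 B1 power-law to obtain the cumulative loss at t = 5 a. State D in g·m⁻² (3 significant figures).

D(5) = 24.3 g·m⁻²

copper: temperature factor f = +0.126·(-16.6) = -2.0916
  SO₂ term: 0.0053·73.2^0.26·exp(0.059·91-2.0916) = 0.4289
  Sd branch = 0.01025·Sd^0.27·e^(0.036·RH+0.049·T) = 0.4971 μm/a
  sum: 0.4289 + 0.4971 → r_corr = 0.926 μm/a
Power-law: D(5) = r_corr · 5^0.667
  D(5) = 0.926 × 5^0.667 = 0.926 × 2.926 = 2.709 μm
  Mass loss = 2.709 μm × 8.96 g/cm³ = 24.27 g·m⁻²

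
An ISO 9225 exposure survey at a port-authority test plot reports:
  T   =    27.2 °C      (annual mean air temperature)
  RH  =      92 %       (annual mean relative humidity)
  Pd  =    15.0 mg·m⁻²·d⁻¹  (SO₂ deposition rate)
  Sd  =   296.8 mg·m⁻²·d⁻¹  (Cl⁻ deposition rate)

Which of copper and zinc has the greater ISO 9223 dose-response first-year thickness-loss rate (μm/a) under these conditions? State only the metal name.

zinc

copper: T>10 °C ⇒ hinge -0.080·(27.2−10) = -1.3760
  sulphur-dioxide contribution → 0.6163 μm/a
  chloride contribution → 4.96 μm/a
  ⇒ r_corr(copper) = 5.577 μm/a
zinc: temperature factor f = -0.071·(17.2) = -1.2212
  sulphur-dioxide contribution → 0.8623 μm/a
  chloride contribution → 9.464 μm/a
  total first-year rate 10.33 μm/a
Ordering by μm/a: zinc (10.3) > copper (5.58)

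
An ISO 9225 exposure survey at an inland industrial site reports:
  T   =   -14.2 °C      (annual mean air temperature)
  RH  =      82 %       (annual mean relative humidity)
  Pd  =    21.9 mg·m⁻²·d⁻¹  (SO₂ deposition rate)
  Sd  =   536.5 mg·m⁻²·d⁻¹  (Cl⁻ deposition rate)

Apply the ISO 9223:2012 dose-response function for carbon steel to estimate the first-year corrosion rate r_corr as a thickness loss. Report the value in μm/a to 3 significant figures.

r_corr = 43.8 μm/a

carbon steel: T≤10 °C ⇒ hinge +0.150·(-14.2−10) = -3.6300
  Pd branch = 1.77·Pd^0.52·e^(0.02·RH+f) = 1.204 μm/a
  Cl⁻ term: 0.102·536.5^0.62·exp(0.033·82+0.04·-14.2) = 42.6
  sum: 1.204 + 42.6 → r_corr = 43.81 μm/a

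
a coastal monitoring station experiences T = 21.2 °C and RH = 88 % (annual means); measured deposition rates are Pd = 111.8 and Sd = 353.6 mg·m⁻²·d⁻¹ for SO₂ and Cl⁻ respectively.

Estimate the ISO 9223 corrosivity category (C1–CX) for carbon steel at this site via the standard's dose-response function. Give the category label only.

CX

carbon steel: temperature factor f = -0.054·(11.2) = -0.6048
  sulphur-dioxide contribution → 65.29 μm/a
  chloride contribution → 165.3 μm/a
  ⇒ r_corr(carbon steel) = 230.5 μm/a
231 μm/a falls in (200, 700] for carbon steel → category CX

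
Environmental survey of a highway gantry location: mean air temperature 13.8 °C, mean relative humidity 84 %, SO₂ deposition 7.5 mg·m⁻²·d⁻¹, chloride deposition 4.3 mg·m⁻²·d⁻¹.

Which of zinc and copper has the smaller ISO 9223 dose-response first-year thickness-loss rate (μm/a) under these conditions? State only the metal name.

zinc

zinc: temperature factor f = -0.071·(3.8) = -0.2698
  sulphur-dioxide contribution → 1.139 μm/a
  chloride contribution → 0.2543 μm/a
  ⇒ r_corr(zinc) = 1.393 μm/a
copper: temperature factor f = -0.080·(3.8) = -0.3040
  sulphur-dioxide contribution → 0.9378 μm/a
  chloride contribution → 0.6148 μm/a
  ⇒ r_corr(copper) = 1.553 μm/a
Ordering by μm/a: copper (1.55) > zinc (1.39)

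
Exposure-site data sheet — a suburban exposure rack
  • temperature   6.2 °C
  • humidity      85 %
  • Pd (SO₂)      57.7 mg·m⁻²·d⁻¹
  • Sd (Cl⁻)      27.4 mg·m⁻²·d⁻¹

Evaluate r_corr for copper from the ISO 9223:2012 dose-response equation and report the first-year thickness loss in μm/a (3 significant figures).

copper: T≤10 °C ⇒ hinge +0.126·(6.2−10) = -0.4788
  sulphur-dioxide contribution → 1.42 μm/a
  chloride contribution → 0.7241 μm/a
  total first-year rate 2.144 μm/a

r_corr = 2.14 μm/a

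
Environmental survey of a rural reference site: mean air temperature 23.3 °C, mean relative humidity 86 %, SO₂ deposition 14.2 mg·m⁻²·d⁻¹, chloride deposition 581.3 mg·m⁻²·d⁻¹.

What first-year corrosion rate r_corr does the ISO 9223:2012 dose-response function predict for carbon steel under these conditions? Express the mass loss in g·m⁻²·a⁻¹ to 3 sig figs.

r_corr = 1.95e+03 g·m⁻²·a⁻¹

carbon steel: temperature factor f = -0.054·(13.3) = -0.7182
  sulphur-dioxide contribution → 19.15 μm/a
  chloride contribution → 229 μm/a
  total first-year rate 248.1 μm/a
Convert to mass loss: 248.1 μm/a × 7.85 g/cm³ = 1948 g·m⁻²·a⁻¹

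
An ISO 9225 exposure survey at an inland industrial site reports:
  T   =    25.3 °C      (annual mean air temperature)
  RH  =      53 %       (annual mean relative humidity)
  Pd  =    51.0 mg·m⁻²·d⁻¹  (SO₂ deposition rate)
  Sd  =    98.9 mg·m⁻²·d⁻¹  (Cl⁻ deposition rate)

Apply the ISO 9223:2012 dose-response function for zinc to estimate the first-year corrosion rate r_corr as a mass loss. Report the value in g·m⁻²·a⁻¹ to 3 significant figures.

r_corr = 24.5 g·m⁻²·a⁻¹

zinc: temperature factor f = -0.071·(15.3) = -1.0863
  SO₂ term: 0.0129·51.0^0.44·exp(0.046·53-1.0863) = 0.2812
  Cl⁻ term: 0.0175·98.9^0.57·exp(0.008·53+0.085·25.3) = 3.151
  r_corr = 0.2812 + 3.151 = 3.432 μm/a
Convert to mass loss: 3.432 μm/a × 7.14 g/cm³ = 24.5 g·m⁻²·a⁻¹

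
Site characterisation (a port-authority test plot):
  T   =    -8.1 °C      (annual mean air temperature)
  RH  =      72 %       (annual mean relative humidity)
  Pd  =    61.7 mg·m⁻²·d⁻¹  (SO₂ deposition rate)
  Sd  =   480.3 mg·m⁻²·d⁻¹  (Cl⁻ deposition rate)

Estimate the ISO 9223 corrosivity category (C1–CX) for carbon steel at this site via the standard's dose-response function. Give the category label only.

C3

carbon steel: f(T) = +0.150·(T−10) [T≤10 °C] = -2.7150
  sulphur-dioxide contribution → 4.219 μm/a
  chloride contribution → 36.5 μm/a
  ⇒ r_corr(carbon steel) = 40.72 μm/a
ISO 9223 Table 2 (carbon steel): 25 < 40.7 ≤ 50 μm/a ⇒ C3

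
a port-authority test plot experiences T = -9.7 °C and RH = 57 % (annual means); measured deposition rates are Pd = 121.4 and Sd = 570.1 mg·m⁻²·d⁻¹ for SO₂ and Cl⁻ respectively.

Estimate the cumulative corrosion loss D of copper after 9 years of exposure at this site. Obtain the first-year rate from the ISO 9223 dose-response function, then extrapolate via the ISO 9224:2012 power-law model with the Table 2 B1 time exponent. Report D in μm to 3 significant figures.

copper: f(T) = +0.126·(T−10) [T≤10 °C] = -2.4822
  sulphur-dioxide contribution → 0.04453 μm/a
  chloride contribution → 0.2752 μm/a
  total first-year rate 0.3197 μm/a
ISO 9224: D(t) = r_corr · t^b with b = 0.667 (copper, B1)
  D(9) = 0.3197 × 9^0.667 = 0.3197 × 4.33 = 1.384 μm

D(9) = 1.38 μm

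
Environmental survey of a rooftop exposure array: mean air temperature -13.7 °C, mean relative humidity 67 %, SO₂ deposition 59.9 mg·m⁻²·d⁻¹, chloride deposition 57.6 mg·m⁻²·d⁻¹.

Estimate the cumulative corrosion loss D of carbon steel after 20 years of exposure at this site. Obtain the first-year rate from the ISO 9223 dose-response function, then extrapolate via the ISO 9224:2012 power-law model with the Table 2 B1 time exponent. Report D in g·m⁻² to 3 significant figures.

carbon steel: T≤10 °C ⇒ hinge +0.150·(-13.7−10) = -3.5550
  Pd branch = 1.77·Pd^0.52·e^(0.02·RH+f) = 1.623 μm/a
  Cl⁻ term: 0.102·57.6^0.62·exp(0.033·67+0.04·-13.7) = 6.642
  r_corr = 1.623 + 6.642 = 8.265 μm/a
ISO 9224: D(t) = r_corr · t^b with b = 0.523 (carbon steel, B1)
  D(20) = 8.265 × 20^0.523 = 8.265 × 4.791 = 39.6 μm
  Mass loss = 39.6 μm × 7.85 g/cm³ = 310.8 g·m⁻²

D(20) = 311 g·m⁻²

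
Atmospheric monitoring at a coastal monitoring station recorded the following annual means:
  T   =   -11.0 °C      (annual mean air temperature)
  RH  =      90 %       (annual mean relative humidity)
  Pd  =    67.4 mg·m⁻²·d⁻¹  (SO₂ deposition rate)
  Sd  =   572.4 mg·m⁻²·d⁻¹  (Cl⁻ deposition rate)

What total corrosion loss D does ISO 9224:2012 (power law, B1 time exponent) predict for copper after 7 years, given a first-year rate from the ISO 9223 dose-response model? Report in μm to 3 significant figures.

copper: temperature factor f = +0.126·(-21.0) = -2.6460
  SO₂ term: 0.0053·67.4^0.26·exp(0.059·90-2.6460) = 0.2273
  Cl⁻ term: 0.01025·572.4^0.27·exp(0.036·90+0.049·-11.0) = 0.8479
  r_corr = 0.2273 + 0.8479 = 1.075 μm/a
Long-term exponent b (ISO 9224 Table 2, B1) = 0.667
  D(7) = 1.075 × 7^0.667 = 1.075 × 3.662 = 3.937 μm

D(7) = 3.94 μm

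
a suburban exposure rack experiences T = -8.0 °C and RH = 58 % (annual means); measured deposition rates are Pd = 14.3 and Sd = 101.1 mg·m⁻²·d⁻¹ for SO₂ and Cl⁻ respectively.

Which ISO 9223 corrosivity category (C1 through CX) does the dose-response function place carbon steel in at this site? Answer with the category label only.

carbon steel: temperature factor f = +0.150·(-18.0) = -2.7000
  Pd branch = 1.77·Pd^0.52·e^(0.02·RH+f) = 1.513 μm/a
  Cl⁻ term: 0.102·101.1^0.62·exp(0.033·58+0.04·-8.0) = 8.786
  r_corr = 1.513 + 8.786 = 10.3 μm/a
ISO 9223 Table 2 (carbon steel): 1.3 < 10.3 ≤ 25 μm/a ⇒ C2

C2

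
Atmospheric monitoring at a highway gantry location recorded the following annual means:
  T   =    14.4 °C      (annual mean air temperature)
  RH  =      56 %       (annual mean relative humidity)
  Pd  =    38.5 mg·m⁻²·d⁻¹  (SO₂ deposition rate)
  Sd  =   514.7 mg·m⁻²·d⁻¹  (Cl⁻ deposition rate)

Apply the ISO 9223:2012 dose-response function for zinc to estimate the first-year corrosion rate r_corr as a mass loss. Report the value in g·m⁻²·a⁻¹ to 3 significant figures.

zinc: temperature factor f = -0.071·(4.4) = -0.3124
  Pd branch = 0.0129·Pd^0.44·e^(0.046·RH+f) = 0.6184 μm/a
  Sd branch = 0.0175·Sd^0.57·e^(0.008·RH+0.085·T) = 3.272 μm/a
  sum: 0.6184 + 3.272 → r_corr = 3.89 μm/a
Convert to mass loss: 3.89 μm/a × 7.14 g/cm³ = 27.77 g·m⁻²·a⁻¹

r_corr = 27.8 g·m⁻²·a⁻¹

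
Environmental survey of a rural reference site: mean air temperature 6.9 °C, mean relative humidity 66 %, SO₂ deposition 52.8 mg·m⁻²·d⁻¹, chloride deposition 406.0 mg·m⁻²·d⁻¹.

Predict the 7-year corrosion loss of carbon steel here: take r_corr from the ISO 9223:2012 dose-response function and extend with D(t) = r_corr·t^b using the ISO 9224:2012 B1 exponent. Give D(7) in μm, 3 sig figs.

D(7) = 227 μm

carbon steel: temperature factor f = +0.150·(-3.1) = -0.4650
  SO₂ term: 1.77·52.8^0.52·exp(0.02·66-0.4650) = 32.74
  Cl⁻ term: 0.102·406.0^0.62·exp(0.033·66+0.04·6.9) = 49.16
  r_corr = 32.74 + 49.16 = 81.9 μm/a
ISO 9224: D(t) = r_corr · t^b with b = 0.523 (carbon steel, B1)
  D(7) = 81.9 × 7^0.523 = 81.9 × 2.767 = 226.6 μm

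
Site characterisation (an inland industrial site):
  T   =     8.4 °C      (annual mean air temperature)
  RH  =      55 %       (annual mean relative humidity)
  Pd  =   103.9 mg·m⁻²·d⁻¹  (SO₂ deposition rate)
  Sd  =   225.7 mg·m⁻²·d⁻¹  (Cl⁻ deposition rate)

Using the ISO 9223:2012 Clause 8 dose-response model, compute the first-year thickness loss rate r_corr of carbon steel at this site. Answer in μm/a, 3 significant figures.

r_corr = 72.0 μm/a

carbon steel: f(T) = +0.150·(T−10) [T≤10 °C] = -0.2400
  Pd branch = 1.77·Pd^0.52·e^(0.02·RH+f) = 46.78 μm/a
  Sd branch = 0.102·Sd^0.62·e^(0.033·RH+0.04·T) = 25.23 μm/a
  r_corr = 46.78 + 25.23 = 72.02 μm/a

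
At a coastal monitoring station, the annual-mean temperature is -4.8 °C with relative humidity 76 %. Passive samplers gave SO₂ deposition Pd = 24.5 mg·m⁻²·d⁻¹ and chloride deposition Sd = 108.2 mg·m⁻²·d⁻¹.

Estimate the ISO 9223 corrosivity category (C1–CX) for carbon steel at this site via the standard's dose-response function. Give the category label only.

carbon steel: f(T) = +0.150·(T−10) [T≤10 °C] = -2.2200
  sulphur-dioxide contribution → 4.638 μm/a
  chloride contribution → 18.86 μm/a
  ⇒ r_corr(carbon steel) = 23.5 μm/a
Category bounds: 1.3…25 μm/a bracket r_corr ⇒ C2

C2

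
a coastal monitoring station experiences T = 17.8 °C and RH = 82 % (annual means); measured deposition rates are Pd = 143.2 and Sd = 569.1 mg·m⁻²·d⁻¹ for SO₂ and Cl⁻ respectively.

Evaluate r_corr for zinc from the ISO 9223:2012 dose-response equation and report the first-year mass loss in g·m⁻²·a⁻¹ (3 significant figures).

zinc: f(T) = -0.071·(T−10) [T>10 °C] = -0.5538
  sulphur-dioxide contribution → 2.863 μm/a
  chloride contribution → 5.695 μm/a
  ⇒ r_corr(zinc) = 8.558 μm/a
Convert to mass loss: 8.558 μm/a × 7.14 g/cm³ = 61.1 g·m⁻²·a⁻¹

r_corr = 61.1 g·m⁻²·a⁻¹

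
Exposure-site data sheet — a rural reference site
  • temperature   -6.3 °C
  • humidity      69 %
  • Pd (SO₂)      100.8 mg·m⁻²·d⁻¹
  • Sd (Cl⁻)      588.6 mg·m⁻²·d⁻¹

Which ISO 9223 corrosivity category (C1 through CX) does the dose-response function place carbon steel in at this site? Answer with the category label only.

C3

carbon steel: T≤10 °C ⇒ hinge +0.150·(-6.3−10) = -2.4450
  sulphur-dioxide contribution → 6.718 μm/a
  chloride contribution → 40.3 μm/a
  total first-year rate 47.02 μm/a
Category bounds: 25…50 μm/a bracket r_corr ⇒ C3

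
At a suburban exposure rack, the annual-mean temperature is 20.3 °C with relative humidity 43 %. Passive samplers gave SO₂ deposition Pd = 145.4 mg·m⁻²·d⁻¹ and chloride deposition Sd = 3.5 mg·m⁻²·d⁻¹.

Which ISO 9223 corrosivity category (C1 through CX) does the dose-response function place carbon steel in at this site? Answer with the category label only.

C3

carbon steel: T>10 °C ⇒ hinge -0.054·(20.3−10) = -0.5562
  SO₂ term: 1.77·145.4^0.52·exp(0.02·43-0.5562) = 31.95
  Sd branch = 0.102·Sd^0.62·e^(0.033·RH+0.04·T) = 2.065 μm/a
  r_corr = 31.95 + 2.065 = 34.01 μm/a
ISO 9223 Table 2 (carbon steel): 25 < 34 ≤ 50 μm/a ⇒ C3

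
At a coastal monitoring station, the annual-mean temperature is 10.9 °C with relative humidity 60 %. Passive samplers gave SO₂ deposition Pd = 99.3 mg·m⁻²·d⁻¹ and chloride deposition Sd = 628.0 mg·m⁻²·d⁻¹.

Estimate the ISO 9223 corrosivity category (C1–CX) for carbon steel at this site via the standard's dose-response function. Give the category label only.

C5

carbon steel: T>10 °C ⇒ hinge -0.054·(10.9−10) = -0.0486
  Pd branch = 1.77·Pd^0.52·e^(0.02·RH+f) = 61.16 μm/a
  Cl⁻ term: 0.102·628.0^0.62·exp(0.033·60+0.04·10.9) = 62.03
  r_corr = 61.16 + 62.03 = 123.2 μm/a
123 μm/a falls in (80, 200] for carbon steel → category C5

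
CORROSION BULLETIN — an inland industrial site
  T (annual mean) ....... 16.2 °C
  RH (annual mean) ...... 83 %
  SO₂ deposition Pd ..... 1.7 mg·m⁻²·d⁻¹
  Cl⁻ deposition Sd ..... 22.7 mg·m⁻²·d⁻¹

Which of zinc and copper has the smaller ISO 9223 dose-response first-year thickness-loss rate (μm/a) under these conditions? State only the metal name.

zinc: T>10 °C ⇒ hinge -0.071·(16.2−10) = -0.4402
  sulphur-dioxide contribution → 0.4775 μm/a
  chloride contribution → 0.7987 μm/a
  ⇒ r_corr(zinc) = 1.276 μm/a
copper: temperature factor f = -0.080·(6.2) = -0.4960
  sulphur-dioxide contribution → 0.496 μm/a
  chloride contribution → 1.045 μm/a
  ⇒ r_corr(copper) = 1.541 μm/a
Ordering by μm/a: copper (1.54) > zinc (1.28)

zinc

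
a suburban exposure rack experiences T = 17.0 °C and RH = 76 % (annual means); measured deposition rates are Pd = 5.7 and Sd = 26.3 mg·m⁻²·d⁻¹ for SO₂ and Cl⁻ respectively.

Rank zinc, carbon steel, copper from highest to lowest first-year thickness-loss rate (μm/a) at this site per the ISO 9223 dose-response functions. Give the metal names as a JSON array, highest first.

["carbon steel", "zinc", "copper"]

zinc: T>10 °C ⇒ hinge -0.071·(17.0−10) = -0.4970
  Pd branch = 0.0129·Pd^0.44·e^(0.046·RH+f) = 0.5567 μm/a
  Sd branch = 0.0175·Sd^0.57·e^(0.008·RH+0.085·T) = 0.8791 μm/a
  r_corr = 0.5567 + 0.8791 = 1.436 μm/a
carbon steel: T>10 °C ⇒ hinge -0.054·(17.0−10) = -0.3780
  Pd branch = 1.77·Pd^0.52·e^(0.02·RH+f) = 13.71 μm/a
  Cl⁻ term: 0.102·26.3^0.62·exp(0.033·76+0.04·17.0) = 18.77
  r_corr = 13.71 + 18.77 = 32.48 μm/a
copper: T>10 °C ⇒ hinge -0.080·(17.0−10) = -0.5600
  Pd branch = 0.0053·Pd^0.26·e^(0.059·RH+f) = 0.4217 μm/a
  Sd branch = 0.01025·Sd^0.27·e^(0.036·RH+0.049·T) = 0.8792 μm/a
  r_corr = 0.4217 + 0.8792 = 1.301 μm/a
Ordering by μm/a: carbon steel (32.5) > zinc (1.44) > copper (1.3)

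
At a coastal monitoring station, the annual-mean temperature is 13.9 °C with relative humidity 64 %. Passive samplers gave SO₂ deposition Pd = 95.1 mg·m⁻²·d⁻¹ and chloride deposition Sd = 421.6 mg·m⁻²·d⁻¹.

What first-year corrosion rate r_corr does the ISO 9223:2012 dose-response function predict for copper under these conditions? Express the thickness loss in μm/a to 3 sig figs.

copper: f(T) = -0.080·(T−10) [T>10 °C] = -0.3120
  sulphur-dioxide contribution → 0.5533 μm/a
  chloride contribution → 1.037 μm/a
  ⇒ r_corr(copper) = 1.591 μm/a

r_corr = 1.59 μm/a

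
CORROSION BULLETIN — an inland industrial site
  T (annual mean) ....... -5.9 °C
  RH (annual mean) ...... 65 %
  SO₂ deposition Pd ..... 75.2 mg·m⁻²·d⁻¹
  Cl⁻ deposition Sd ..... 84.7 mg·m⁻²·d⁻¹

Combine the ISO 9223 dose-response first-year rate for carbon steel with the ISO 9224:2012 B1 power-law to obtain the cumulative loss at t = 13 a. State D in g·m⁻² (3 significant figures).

carbon steel: f(T) = +0.150·(T−10) [T≤10 °C] = -2.3850
  SO₂ term: 1.77·75.2^0.52·exp(0.02·65-2.3850) = 5.655
  Sd branch = 0.102·Sd^0.62·e^(0.033·RH+0.04·T) = 10.79 μm/a
  sum: 5.655 + 10.79 → r_corr = 16.44 μm/a
Long-term exponent b (ISO 9224 Table 2, B1) = 0.523
  D(13) = 16.44 × 13^0.523 = 16.44 × 3.825 = 62.89 μm
  Mass loss = 62.89 μm × 7.85 g/cm³ = 493.7 g·m⁻²

D(13) = 494 g·m⁻²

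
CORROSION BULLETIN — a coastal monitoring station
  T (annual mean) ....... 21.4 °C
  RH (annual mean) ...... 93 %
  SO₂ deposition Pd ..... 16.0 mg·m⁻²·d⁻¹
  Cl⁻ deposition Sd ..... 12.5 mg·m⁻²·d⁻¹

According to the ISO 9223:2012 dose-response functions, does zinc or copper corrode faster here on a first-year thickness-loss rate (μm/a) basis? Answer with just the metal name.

copper

zinc: temperature factor f = -0.071·(11.4) = -0.8094
  SO₂ term: 0.0129·16.0^0.44·exp(0.046·93-0.8094) = 1.402
  Cl⁻ term: 0.0175·12.5^0.57·exp(0.008·93+0.085·21.4) = 0.958
  r_corr = 1.402 + 0.958 = 2.36 μm/a
copper: temperature factor f = -0.080·(11.4) = -0.9120
  Pd branch = 0.0053·Pd^0.26·e^(0.059·RH+f) = 1.057 μm/a
  Sd branch = 0.01025·Sd^0.27·e^(0.036·RH+0.049·T) = 1.646 μm/a
  sum: 1.057 + 1.646 → r_corr = 2.703 μm/a
Ordering by μm/a: copper (2.7) > zinc (2.36)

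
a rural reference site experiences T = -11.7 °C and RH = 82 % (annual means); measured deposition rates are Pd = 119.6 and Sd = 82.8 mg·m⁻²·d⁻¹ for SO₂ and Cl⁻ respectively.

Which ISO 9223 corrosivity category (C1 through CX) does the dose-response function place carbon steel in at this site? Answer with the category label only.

C2

carbon steel: f(T) = +0.150·(T−10) [T≤10 °C] = -3.2550
  SO₂ term: 1.77·119.6^0.52·exp(0.02·82-3.2550) = 4.237
  Sd branch = 0.102·Sd^0.62·e^(0.033·RH+0.04·T) = 14.78 μm/a
  sum: 4.237 + 14.78 → r_corr = 19.02 μm/a
19 μm/a falls in (1.3, 25] for carbon steel → category C2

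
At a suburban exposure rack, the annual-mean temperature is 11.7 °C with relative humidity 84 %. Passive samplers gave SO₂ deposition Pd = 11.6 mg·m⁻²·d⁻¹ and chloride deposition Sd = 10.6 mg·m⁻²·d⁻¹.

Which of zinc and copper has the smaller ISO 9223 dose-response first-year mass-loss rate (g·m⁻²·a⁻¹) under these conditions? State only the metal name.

zinc

zinc: T>10 °C ⇒ hinge -0.071·(11.7−10) = -0.1207
  SO₂ term: 0.0129·11.6^0.44·exp(0.046·84-0.1207) = 1.602
  Sd branch = 0.0175·Sd^0.57·e^(0.008·RH+0.085·T) = 0.3558 μm/a
  r_corr = 1.602 + 0.3558 = 1.958 μm/a
  mass loss = 1.958 μm/a × 7.14 g/cm³ = 13.98 g·m⁻²·a⁻¹
copper: temperature factor f = -0.080·(1.7) = -0.1360
  Pd branch = 0.0053·Pd^0.26·e^(0.059·RH+f) = 1.243 μm/a
  Cl⁻ term: 0.01025·10.6^0.27·exp(0.036·84+0.049·11.7) = 0.7077
  sum: 1.243 + 0.7077 → r_corr = 1.95 μm/a
  mass loss = 1.95 μm/a × 8.96 g/cm³ = 17.47 g·m⁻²·a⁻¹
Ordering by g·m⁻²·a⁻¹: copper (17.5) > zinc (14)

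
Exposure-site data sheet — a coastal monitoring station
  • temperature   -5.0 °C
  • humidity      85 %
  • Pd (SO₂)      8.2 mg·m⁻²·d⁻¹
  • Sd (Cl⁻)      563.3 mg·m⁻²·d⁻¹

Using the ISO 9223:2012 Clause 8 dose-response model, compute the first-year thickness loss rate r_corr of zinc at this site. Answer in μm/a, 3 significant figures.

zinc: f(T) = +0.038·(T−10) [T≤10 °C] = -0.5700
  sulphur-dioxide contribution → 0.9188 μm/a
  chloride contribution → 0.835 μm/a
  total first-year rate 1.754 μm/a

r_corr = 1.75 μm/a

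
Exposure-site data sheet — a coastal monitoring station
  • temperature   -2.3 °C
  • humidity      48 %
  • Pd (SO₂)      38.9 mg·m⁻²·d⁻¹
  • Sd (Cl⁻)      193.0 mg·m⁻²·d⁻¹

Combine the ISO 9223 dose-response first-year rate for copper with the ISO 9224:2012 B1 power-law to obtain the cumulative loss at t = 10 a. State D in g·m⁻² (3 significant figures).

D(10) = 10.9 g·m⁻²

copper: temperature factor f = +0.126·(-12.3) = -1.5498
  Pd branch = 0.0053·Pd^0.26·e^(0.059·RH+f) = 0.04949 μm/a
  Cl⁻ term: 0.01025·193.0^0.27·exp(0.036·48+0.049·-2.3) = 0.2135
  sum: 0.04949 + 0.2135 → r_corr = 0.263 μm/a
ISO 9224: D(t) = r_corr · t^b with b = 0.667 (copper, B1)
  D(10) = 0.263 × 10^0.667 = 0.263 × 4.645 = 1.221 μm
  Mass loss = 1.221 μm × 8.96 g/cm³ = 10.94 g·m⁻²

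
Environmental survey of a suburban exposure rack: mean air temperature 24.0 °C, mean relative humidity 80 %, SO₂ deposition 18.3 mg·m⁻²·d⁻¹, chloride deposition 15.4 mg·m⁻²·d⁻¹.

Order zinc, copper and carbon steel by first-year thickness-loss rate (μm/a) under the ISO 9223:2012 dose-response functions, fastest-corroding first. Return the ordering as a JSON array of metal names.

["carbon steel", "zinc", "copper"]

zinc: f(T) = -0.071·(T−10) [T>10 °C] = -0.9940
  Pd branch = 0.0129·Pd^0.44·e^(0.046·RH+f) = 0.6801 μm/a
  Cl⁻ term: 0.0175·15.4^0.57·exp(0.008·80+0.085·24.0) = 1.213
  r_corr = 0.6801 + 1.213 = 1.893 μm/a
copper: f(T) = -0.080·(T−10) [T>10 °C] = -1.1200
  SO₂ term: 0.0053·18.3^0.26·exp(0.059·80-1.1200) = 0.413
  Cl⁻ term: 0.01025·15.4^0.27·exp(0.036·80+0.049·24.0) = 1.238
  r_corr = 0.413 + 1.238 = 1.651 μm/a
carbon steel: T>10 °C ⇒ hinge -0.054·(24.0−10) = -0.7560
  Pd branch = 1.77·Pd^0.52·e^(0.02·RH+f) = 18.66 μm/a
  Sd branch = 0.102·Sd^0.62·e^(0.033·RH+0.04·T) = 20.34 μm/a
  r_corr = 18.66 + 20.34 = 39 μm/a
Ordering by μm/a: carbon steel (39) > zinc (1.89) > copper (1.65)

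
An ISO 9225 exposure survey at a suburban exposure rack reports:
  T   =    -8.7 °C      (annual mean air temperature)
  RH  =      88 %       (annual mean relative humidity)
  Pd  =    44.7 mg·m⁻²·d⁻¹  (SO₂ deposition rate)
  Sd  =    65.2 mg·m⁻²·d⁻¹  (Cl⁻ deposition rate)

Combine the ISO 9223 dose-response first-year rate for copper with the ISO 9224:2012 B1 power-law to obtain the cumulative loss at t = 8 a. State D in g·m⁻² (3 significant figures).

copper: temperature factor f = +0.126·(-18.7) = -2.3562
  SO₂ term: 0.0053·44.7^0.26·exp(0.059·88-2.3562) = 0.2426
  Sd branch = 0.01025·Sd^0.27·e^(0.036·RH+0.049·T) = 0.4912 μm/a
  sum: 0.2426 + 0.4912 → r_corr = 0.7338 μm/a
Power-law: D(8) = r_corr · 8^0.667
  D(8) = 0.7338 × 8^0.667 = 0.7338 × 4.003 = 2.937 μm
  Mass loss = 2.937 μm × 8.96 g/cm³ = 26.32 g·m⁻²

D(8) = 26.3 g·m⁻²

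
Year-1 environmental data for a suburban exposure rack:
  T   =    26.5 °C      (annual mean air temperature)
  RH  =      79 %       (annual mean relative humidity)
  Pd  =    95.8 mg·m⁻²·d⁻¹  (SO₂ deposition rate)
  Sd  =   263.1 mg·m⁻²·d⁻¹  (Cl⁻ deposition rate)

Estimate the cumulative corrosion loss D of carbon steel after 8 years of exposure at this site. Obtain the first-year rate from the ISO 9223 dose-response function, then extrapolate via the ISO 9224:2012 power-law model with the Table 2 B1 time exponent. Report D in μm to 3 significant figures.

D(8) = 487 μm

carbon steel: T>10 °C ⇒ hinge -0.054·(26.5−10) = -0.8910
  sulphur-dioxide contribution → 37.8 μm/a
  chloride contribution → 126.4 μm/a
  total first-year rate 164.2 μm/a
Power-law: D(8) = r_corr · 8^0.523
  D(8) = 164.2 × 8^0.523 = 164.2 × 2.967 = 487.1 μm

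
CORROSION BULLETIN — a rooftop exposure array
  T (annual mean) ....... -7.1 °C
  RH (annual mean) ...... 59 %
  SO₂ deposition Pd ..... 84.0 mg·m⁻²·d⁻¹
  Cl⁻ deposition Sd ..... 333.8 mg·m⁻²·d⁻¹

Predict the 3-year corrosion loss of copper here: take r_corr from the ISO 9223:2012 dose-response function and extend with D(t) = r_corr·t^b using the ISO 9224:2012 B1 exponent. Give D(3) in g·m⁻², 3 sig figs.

D(3) = 6.60 g·m⁻²

copper: T≤10 °C ⇒ hinge +0.126·(-7.1−10) = -2.1546
  sulphur-dioxide contribution → 0.06319 μm/a
  chloride contribution → 0.2907 μm/a
  ⇒ r_corr(copper) = 0.3539 μm/a
ISO 9224: D(t) = r_corr · t^b with b = 0.667 (copper, B1)
  D(3) = 0.3539 × 3^0.667 = 0.3539 × 2.081 = 0.7363 μm
  Mass loss = 0.7363 μm × 8.96 g/cm³ = 6.598 g·m⁻²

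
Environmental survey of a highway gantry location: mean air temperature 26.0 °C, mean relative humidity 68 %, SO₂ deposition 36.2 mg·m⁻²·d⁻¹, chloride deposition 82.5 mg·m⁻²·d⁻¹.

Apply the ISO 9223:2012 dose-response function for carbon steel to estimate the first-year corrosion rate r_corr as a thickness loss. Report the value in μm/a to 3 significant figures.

r_corr = 60.8 μm/a

carbon steel: T>10 °C ⇒ hinge -0.054·(26.0−10) = -0.8640
  sulphur-dioxide contribution → 18.79 μm/a
  chloride contribution → 41.98 μm/a
  ⇒ r_corr(carbon steel) = 60.77 μm/a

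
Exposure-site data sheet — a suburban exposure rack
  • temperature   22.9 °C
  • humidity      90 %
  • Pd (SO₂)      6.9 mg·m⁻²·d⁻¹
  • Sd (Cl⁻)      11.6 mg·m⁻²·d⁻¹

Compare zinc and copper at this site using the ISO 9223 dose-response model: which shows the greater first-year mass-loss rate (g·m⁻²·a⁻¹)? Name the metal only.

copper

zinc: T>10 °C ⇒ hinge -0.071·(22.9−10) = -0.9159
  sulphur-dioxide contribution → 0.7584 μm/a
  chloride contribution → 1.018 μm/a
  total first-year rate 1.777 μm/a
  mass loss = 1.777 μm/a × 7.14 g/cm³ = 12.68 g·m⁻²·a⁻¹
copper: T>10 °C ⇒ hinge -0.080·(22.9−10) = -1.0320
  sulphur-dioxide contribution → 0.6314 μm/a
  chloride contribution → 1.558 μm/a
  total first-year rate 2.189 μm/a
  mass loss = 2.189 μm/a × 8.96 g/cm³ = 19.62 g·m⁻²·a⁻¹
Ordering by g·m⁻²·a⁻¹: copper (19.6) > zinc (12.7)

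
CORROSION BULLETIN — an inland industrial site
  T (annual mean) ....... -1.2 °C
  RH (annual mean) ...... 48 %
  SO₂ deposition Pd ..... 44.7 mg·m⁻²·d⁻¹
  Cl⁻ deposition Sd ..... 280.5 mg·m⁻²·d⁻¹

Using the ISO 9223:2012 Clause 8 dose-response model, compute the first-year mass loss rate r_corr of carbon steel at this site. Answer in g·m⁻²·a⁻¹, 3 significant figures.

carbon steel: f(T) = +0.150·(T−10) [T≤10 °C] = -1.6800
  SO₂ term: 1.77·44.7^0.52·exp(0.02·48-1.6800) = 6.215
  Sd branch = 0.102·Sd^0.62·e^(0.033·RH+0.04·T) = 15.61 μm/a
  sum: 6.215 + 15.61 → r_corr = 21.82 μm/a
Convert to mass loss: 21.82 μm/a × 7.85 g/cm³ = 171.3 g·m⁻²·a⁻¹

r_corr = 171 g·m⁻²·a⁻¹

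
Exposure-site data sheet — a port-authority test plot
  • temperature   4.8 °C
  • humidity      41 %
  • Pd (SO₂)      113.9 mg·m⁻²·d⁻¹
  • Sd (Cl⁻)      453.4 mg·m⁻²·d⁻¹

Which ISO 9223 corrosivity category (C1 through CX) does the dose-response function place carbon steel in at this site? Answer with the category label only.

C3

carbon steel: T≤10 °C ⇒ hinge +0.150·(4.8−10) = -0.7800
  Pd branch = 1.77·Pd^0.52·e^(0.02·RH+f) = 21.61 μm/a
  Cl⁻ term: 0.102·453.4^0.62·exp(0.033·41+0.04·4.8) = 21.21
  r_corr = 21.61 + 21.21 = 42.83 μm/a
Category bounds: 25…50 μm/a bracket r_corr ⇒ C3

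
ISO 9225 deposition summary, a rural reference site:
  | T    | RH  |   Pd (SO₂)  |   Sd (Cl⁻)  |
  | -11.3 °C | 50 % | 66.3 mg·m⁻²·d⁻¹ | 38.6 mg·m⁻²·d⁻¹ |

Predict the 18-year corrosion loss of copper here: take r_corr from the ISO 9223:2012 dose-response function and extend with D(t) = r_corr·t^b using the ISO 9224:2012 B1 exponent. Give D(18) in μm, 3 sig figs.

copper: f(T) = +0.126·(T−10) [T≤10 °C] = -2.6838
  sulphur-dioxide contribution → 0.02058 μm/a
  chloride contribution → 0.09558 μm/a
  total first-year rate 0.1162 μm/a
Power-law: D(18) = r_corr · 18^0.667
  D(18) = 0.1162 × 18^0.667 = 0.1162 × 6.875 = 0.7986 μm

D(18) = 0.799 μm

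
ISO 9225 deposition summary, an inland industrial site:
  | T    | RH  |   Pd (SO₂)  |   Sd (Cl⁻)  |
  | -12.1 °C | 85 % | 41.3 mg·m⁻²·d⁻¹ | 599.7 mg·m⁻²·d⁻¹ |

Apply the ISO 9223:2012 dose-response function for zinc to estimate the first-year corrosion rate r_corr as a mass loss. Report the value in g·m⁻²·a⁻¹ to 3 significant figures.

r_corr = 13.6 g·m⁻²·a⁻¹

zinc: temperature factor f = +0.038·(-22.1) = -0.8398
  sulphur-dioxide contribution → 1.429 μm/a
  chloride contribution → 0.4733 μm/a
  total first-year rate 1.902 μm/a
Convert to mass loss: 1.902 μm/a × 7.14 g/cm³ = 13.58 g·m⁻²·a⁻¹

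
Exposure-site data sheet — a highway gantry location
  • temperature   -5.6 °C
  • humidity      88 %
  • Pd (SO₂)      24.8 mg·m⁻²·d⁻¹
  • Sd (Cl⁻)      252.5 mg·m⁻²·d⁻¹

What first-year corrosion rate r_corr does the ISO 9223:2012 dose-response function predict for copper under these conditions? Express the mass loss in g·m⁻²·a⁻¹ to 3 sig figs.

copper: temperature factor f = +0.126·(-15.6) = -1.9656
  Pd branch = 0.0053·Pd^0.26·e^(0.059·RH+f) = 0.3076 μm/a
  Sd branch = 0.01025·Sd^0.27·e^(0.036·RH+0.049·T) = 0.8242 μm/a
  sum: 0.3076 + 0.8242 → r_corr = 1.132 μm/a
Convert to mass loss: 1.132 μm/a × 8.96 g/cm³ = 10.14 g·m⁻²·a⁻¹

r_corr = 10.1 g·m⁻²·a⁻¹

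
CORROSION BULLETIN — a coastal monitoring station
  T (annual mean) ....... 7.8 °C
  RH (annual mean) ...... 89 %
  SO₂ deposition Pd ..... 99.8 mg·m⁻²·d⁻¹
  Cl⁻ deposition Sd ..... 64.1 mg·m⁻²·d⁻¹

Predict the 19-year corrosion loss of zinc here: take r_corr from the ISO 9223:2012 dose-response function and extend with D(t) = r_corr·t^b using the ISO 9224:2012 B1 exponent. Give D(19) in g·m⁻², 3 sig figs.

D(19) = 480 g·m⁻²

zinc: temperature factor f = +0.038·(-2.2) = -0.0836
  sulphur-dioxide contribution → 5.394 μm/a
  chloride contribution → 0.7415 μm/a
  ⇒ r_corr(zinc) = 6.135 μm/a
ISO 9224: D(t) = r_corr · t^b with b = 0.813 (zinc, B1)
  D(19) = 6.135 × 19^0.813 = 6.135 × 10.96 = 67.22 μm
  Mass loss = 67.22 μm × 7.14 g/cm³ = 479.9 g·m⁻²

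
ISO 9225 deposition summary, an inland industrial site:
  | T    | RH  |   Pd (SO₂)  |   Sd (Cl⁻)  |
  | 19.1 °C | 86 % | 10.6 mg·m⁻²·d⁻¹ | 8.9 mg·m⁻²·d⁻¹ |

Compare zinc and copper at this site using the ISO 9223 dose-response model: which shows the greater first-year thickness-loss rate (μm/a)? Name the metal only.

zinc: T>10 °C ⇒ hinge -0.071·(19.1−10) = -0.6461
  Pd branch = 0.0129·Pd^0.44·e^(0.046·RH+f) = 0.9981 μm/a
  Cl⁻ term: 0.0175·8.9^0.57·exp(0.008·86+0.085·19.1) = 0.6138
  r_corr = 0.9981 + 0.6138 = 1.612 μm/a
copper: f(T) = -0.080·(T−10) [T>10 °C] = -0.7280
  SO₂ term: 0.0053·10.6^0.26·exp(0.059·86-0.7280) = 0.7556
  Sd branch = 0.01025·Sd^0.27·e^(0.036·RH+0.049·T) = 1.043 μm/a
  r_corr = 0.7556 + 1.043 = 1.798 μm/a
Ordering by μm/a: copper (1.8) > zinc (1.61)

copper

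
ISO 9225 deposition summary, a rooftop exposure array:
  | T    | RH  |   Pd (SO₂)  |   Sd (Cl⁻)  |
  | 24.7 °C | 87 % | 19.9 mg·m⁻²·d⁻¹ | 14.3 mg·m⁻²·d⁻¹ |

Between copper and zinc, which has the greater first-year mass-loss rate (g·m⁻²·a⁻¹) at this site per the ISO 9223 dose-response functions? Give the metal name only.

copper: temperature factor f = -0.080·(14.7) = -1.1760
  Pd branch = 0.0053·Pd^0.26·e^(0.059·RH+f) = 0.6032 μm/a
  Cl⁻ term: 0.01025·14.3^0.27·exp(0.036·87+0.049·24.7) = 1.616
  r_corr = 0.6032 + 1.616 = 2.219 μm/a
  mass loss = 2.219 μm/a × 8.96 g/cm³ = 19.89 g·m⁻²·a⁻¹
zinc: temperature factor f = -0.071·(14.7) = -1.0437
  Pd branch = 0.0129·Pd^0.44·e^(0.046·RH+f) = 0.9265 μm/a
  Cl⁻ term: 0.0175·14.3^0.57·exp(0.008·87+0.085·24.7) = 1.305
  sum: 0.9265 + 1.305 → r_corr = 2.232 μm/a
  mass loss = 2.232 μm/a × 7.14 g/cm³ = 15.93 g·m⁻²·a⁻¹
Ordering by g·m⁻²·a⁻¹: copper (19.9) > zinc (15.9)

copper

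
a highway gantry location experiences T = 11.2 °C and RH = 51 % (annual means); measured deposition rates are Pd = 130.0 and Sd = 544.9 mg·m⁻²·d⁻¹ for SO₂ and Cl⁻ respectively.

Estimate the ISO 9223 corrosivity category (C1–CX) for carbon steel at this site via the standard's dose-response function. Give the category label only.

carbon steel: f(T) = -0.054·(T−10) [T>10 °C] = -0.0648
  SO₂ term: 1.77·130.0^0.52·exp(0.02·51-0.0648) = 57.82
  Cl⁻ term: 0.102·544.9^0.62·exp(0.033·51+0.04·11.2) = 42.72
  sum: 57.82 + 42.72 → r_corr = 100.5 μm/a
101 μm/a falls in (80, 200] for carbon steel → category C5

C5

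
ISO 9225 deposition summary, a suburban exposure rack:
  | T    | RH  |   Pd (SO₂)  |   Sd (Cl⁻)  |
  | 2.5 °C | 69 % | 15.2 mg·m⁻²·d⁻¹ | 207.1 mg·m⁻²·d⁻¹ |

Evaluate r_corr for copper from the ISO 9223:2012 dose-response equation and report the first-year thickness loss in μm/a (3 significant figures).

r_corr = 0.831 μm/a

copper: temperature factor f = +0.126·(-7.5) = -0.9450
  SO₂ term: 0.0053·15.2^0.26·exp(0.059·69-0.9450) = 0.245
  Sd branch = 0.01025·Sd^0.27·e^(0.036·RH+0.049·T) = 0.5862 μm/a
  sum: 0.245 + 0.5862 → r_corr = 0.8312 μm/a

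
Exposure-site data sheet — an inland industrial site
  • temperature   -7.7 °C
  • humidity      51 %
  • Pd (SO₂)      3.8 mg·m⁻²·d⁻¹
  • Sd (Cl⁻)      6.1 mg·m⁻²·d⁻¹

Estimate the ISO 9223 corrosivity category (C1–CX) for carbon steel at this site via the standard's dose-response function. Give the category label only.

carbon steel: f(T) = +0.150·(T−10) [T≤10 °C] = -2.6550
  sulphur-dioxide contribution → 0.6909 μm/a
  chloride contribution → 1.238 μm/a
  ⇒ r_corr(carbon steel) = 1.929 μm/a
ISO 9223 Table 2 (carbon steel): 1.3 < 1.93 ≤ 25 μm/a ⇒ C2

C2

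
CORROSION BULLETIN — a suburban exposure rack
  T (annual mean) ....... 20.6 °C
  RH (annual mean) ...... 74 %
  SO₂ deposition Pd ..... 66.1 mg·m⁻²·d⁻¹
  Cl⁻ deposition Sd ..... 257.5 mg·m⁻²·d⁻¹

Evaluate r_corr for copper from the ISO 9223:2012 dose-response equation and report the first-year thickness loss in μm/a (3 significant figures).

r_corr = 2.34 μm/a

copper: T>10 °C ⇒ hinge -0.080·(20.6−10) = -0.8480
  sulphur-dioxide contribution → 0.5313 μm/a
  chloride contribution → 1.807 μm/a
  ⇒ r_corr(copper) = 2.338 μm/a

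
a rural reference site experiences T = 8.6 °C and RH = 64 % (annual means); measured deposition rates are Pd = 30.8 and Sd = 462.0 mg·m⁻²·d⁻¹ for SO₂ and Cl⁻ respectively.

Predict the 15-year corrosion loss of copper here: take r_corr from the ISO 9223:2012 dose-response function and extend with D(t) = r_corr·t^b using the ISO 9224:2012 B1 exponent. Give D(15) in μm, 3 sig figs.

copper: f(T) = +0.126·(T−10) [T≤10 °C] = -0.1764
  SO₂ term: 0.0053·30.8^0.26·exp(0.059·64-0.1764) = 0.4727
  Sd branch = 0.01025·Sd^0.27·e^(0.036·RH+0.049·T) = 0.82 μm/a
  r_corr = 0.4727 + 0.82 = 1.293 μm/a
Power-law: D(15) = r_corr · 15^0.667
  D(15) = 1.293 × 15^0.667 = 1.293 × 6.088 = 7.869 μm

D(15) = 7.87 μm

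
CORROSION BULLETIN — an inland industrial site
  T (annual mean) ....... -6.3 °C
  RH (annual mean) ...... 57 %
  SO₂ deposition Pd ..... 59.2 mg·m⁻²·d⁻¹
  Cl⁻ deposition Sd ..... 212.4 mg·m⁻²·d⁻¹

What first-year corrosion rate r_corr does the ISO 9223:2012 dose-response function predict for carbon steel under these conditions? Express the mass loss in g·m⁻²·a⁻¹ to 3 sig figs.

carbon steel: T≤10 °C ⇒ hinge +0.150·(-6.3−10) = -2.4450
  sulphur-dioxide contribution → 4.007 μm/a
  chloride contribution → 14.42 μm/a
  total first-year rate 18.42 μm/a
Convert to mass loss: 18.42 μm/a × 7.85 g/cm³ = 144.6 g·m⁻²·a⁻¹

r_corr = 145 g·m⁻²·a⁻¹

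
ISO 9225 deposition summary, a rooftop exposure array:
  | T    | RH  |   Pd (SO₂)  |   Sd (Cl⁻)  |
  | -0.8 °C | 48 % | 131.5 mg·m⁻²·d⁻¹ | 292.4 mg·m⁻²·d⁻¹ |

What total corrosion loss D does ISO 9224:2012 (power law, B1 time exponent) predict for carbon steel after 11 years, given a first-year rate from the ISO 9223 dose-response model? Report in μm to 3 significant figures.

carbon steel: temperature factor f = +0.150·(-10.8) = -1.6200
  Pd branch = 1.77·Pd^0.52·e^(0.02·RH+f) = 11.57 μm/a
  Cl⁻ term: 0.102·292.4^0.62·exp(0.033·48+0.04·-0.8) = 16.28
  sum: 11.57 + 16.28 → r_corr = 27.84 μm/a
ISO 9224: D(t) = r_corr · t^b with b = 0.523 (carbon steel, B1)
  D(11) = 27.84 × 11^0.523 = 27.84 × 3.505 = 97.57 μm

D(11) = 97.6 μm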